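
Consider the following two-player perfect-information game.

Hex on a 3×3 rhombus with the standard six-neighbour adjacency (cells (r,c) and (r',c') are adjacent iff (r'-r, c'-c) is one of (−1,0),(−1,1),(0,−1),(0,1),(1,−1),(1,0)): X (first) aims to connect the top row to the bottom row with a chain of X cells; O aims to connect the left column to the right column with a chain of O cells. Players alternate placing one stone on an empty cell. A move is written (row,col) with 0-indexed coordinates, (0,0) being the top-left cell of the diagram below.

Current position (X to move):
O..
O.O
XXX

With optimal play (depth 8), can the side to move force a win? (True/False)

[O../O.O/XXX] X move#1: (0,1):-1/OX./O.O/XXX, (0,2):-1/O.X/O.O/XXX, (1,1):+1/O../OXO/XXX*
[O../OXO/XXX] O move#2: (0,1):-1/OO./OXO/XXX*, (0,2):-1/O.O/OXO/XXX
[OO./OXO/XXX] X move#3: (0,2):+1/OOX/OXO/XXX*
[OOX/OXO/XXX] end (terminal -1, O#4); searched O../O.O/XXX to 8

X winning at [O../O.O/XXX]: True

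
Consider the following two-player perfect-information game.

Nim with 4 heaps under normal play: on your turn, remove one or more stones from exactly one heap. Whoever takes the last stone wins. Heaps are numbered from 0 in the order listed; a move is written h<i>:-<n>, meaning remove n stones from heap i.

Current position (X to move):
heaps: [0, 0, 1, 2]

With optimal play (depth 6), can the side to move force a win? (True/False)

X winning at [(0,0,1,2)]: True

ply 1, X at (0,0,1,2) | h2:-1=-1→(0,0,0,2); h3:-1=+1→(0,0,1,1)*; h3:-2=-1→(0,0,1,0)
ply 2, O at (0,0,1,1) | h2:-1=-1→(0,0,0,1)*; h3:-1=-1→(0,0,1,0)
ply 3, X at (0,0,0,1) | h3:-1=+1→(0,0,0,0)*
ply 4: (0,0,0,0) is terminal -1 (O); from (0,0,1,2) depth 6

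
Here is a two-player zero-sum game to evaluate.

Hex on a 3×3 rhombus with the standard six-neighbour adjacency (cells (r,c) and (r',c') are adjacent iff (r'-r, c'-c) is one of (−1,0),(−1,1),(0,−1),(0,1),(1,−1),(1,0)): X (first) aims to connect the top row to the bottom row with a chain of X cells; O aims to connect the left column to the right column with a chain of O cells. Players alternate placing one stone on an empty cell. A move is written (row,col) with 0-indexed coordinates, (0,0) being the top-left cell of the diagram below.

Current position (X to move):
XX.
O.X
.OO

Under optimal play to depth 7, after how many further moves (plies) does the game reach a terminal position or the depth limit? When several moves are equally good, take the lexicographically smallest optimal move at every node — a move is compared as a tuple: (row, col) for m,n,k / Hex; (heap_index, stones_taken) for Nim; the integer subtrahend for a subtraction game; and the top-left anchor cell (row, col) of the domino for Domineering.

PV length from [XX./O.X/.OO]: 2 plies

ply 1, X at XX./O.X/.OO | (0,2)=-1→XXX/O.X/.OO*; (1,1)=-1→XX./OXX/.OO; (2,0)=-1→XX./O.X/XOO
ply 2, O at XXX/O.X/.OO | (1,1)=+1→XXX/OOX/.OO*; (2,0)=+1→XXX/O.X/OOO
ply 3: XXX/OOX/.OO is terminal -1 (X); from XX./O.X/.OO depth 7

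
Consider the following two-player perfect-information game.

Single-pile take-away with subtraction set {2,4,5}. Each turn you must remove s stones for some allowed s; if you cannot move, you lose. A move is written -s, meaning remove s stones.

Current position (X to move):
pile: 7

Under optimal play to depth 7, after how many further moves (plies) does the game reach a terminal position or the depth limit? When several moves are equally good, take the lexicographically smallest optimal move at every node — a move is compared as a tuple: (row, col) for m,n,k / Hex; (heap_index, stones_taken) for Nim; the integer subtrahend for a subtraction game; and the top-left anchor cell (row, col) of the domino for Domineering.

p1 X@[7]: -2[5]-1* -4[3]-1 -5[2]-1
p2 O@[5]: -2[3]-1 -4[1]+1* -5[0]+1
p3 X@[1] terminal -1; root [7] d7

PV length from [7]: 2 plies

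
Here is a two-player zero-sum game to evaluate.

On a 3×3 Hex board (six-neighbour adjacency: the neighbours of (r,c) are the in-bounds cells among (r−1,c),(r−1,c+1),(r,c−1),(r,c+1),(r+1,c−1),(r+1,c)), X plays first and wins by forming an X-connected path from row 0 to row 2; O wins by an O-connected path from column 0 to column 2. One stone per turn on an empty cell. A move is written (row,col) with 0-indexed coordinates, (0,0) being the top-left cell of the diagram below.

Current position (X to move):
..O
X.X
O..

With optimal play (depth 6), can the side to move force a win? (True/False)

X winning at [..O/X.X/O..]: True

p1 X@[..O/X.X/O..]: (0,0)[X.O/X.X/O..]-1 (0,1)[.XO/X.X/O..]-1 (1,1)[..O/XXX/O..]+1* (2,1)[..O/X.X/OX.]-1 (2,2)[..O/X.X/O.X]-1
p2 O@[..O/XXX/O..]: (0,0)[O.O/XXX/O..]-1* (0,1)[.OO/XXX/O..]-1 (2,1)[..O/XXX/OO.]-1 (2,2)[..O/XXX/O.O]-1
p3 X@[O.O/XXX/O..]: (0,1)[OXO/XXX/O..]+1* (2,1)[O.O/XXX/OX.]-1 (2,2)[O.O/XXX/O.X]-1
p4 O@[OXO/XXX/O..]: (2,1)[OXO/XXX/OO.]-1* (2,2)[OXO/XXX/O.O]-1
p5 X@[OXO/XXX/OO.]: (2,2)[OXO/XXX/OOX]+1*
p6 O@[OXO/XXX/OOX] terminal -1; root [..O/X.X/O..] d6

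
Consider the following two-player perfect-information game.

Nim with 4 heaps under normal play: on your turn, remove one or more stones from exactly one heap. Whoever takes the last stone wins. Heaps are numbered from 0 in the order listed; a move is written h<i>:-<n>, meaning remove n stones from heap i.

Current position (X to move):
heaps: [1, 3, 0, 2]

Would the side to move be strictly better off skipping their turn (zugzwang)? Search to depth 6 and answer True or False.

[(1,3,0,2)] X move#1: h0:-1:-1/(0,3,0,2)*, h1:-1:-1/(1,2,0,2), h1:-2:-1/(1,1,0,2), h1:-3:-1/(1,0,0,2), h3:-1:-1/(1,3,0,1), h3:-2:-1/(1,3,0,0)
[(0,3,0,2)] O move#2: h1:-1:+1/(0,2,0,2)*, h1:-2:-1/(0,1,0,2), h1:-3:-1/(0,0,0,2), h3:-1:-1/(0,3,0,1), h3:-2:-1/(0,3,0,0)
[(0,2,0,2)] X move#3: h1:-1:-1/(0,1,0,2)*, h1:-2:-1/(0,0,0,2), h3:-1:-1/(0,2,0,1), h3:-2:-1/(0,2,0,0)
[(0,1,0,2)] O move#4: h1:-1:-1/(0,0,0,2), h3:-1:+1/(0,1,0,1)*, h3:-2:-1/(0,1,0,0)
[(0,1,0,1)] X move#5: h1:-1:-1/(0,0,0,1)*, h3:-1:-1/(0,1,0,0)
[(0,0,0,1)] O move#6: h3:-1:+1/(0,0,0,0)*
[(0,0,0,0)] end (terminal -1, X#7); searched (1,3,0,2) to 6
if X skipped the turn, O would face:
~ [(1,3,0,2)] O move#1: h0:-1:-1/(0,3,0,2)*, h1:-1:-1/(1,2,0,2), h1:-2:-1/(1,1,0,2), h1:-3:-1/(1,0,0,2), h3:-1:-1/(1,3,0,1), h3:-2:-1/(1,3,0,0)
~ [(0,3,0,2)] X move#2: h1:-1:+1/(0,2,0,2)*, h1:-2:-1/(0,1,0,2), h1:-3:-1/(0,0,0,2), h3:-1:-1/(0,3,0,1), h3:-2:-1/(0,3,0,0)
~ [(0,2,0,2)] O move#3: h1:-1:-1/(0,1,0,2)*, h1:-2:-1/(0,0,0,2), h3:-1:-1/(0,2,0,1), h3:-2:-1/(0,2,0,0)
~ [(0,1,0,2)] X move#4: h1:-1:-1/(0,0,0,2), h3:-1:+1/(0,1,0,1)*, h3:-2:-1/(0,1,0,0)
~ [(0,1,0,1)] O move#5: h1:-1:-1/(0,0,0,1)*, h3:-1:-1/(0,1,0,0)
~ [(0,0,0,1)] X move#6: h3:-1:+1/(0,0,0,0)*
~ [(0,0,0,0)] end (terminal -1, O#7); searched (1,3,0,2) to 6
compare (X): move=-1 vs pass=+1

zugzwang((1,3,0,2), X) = True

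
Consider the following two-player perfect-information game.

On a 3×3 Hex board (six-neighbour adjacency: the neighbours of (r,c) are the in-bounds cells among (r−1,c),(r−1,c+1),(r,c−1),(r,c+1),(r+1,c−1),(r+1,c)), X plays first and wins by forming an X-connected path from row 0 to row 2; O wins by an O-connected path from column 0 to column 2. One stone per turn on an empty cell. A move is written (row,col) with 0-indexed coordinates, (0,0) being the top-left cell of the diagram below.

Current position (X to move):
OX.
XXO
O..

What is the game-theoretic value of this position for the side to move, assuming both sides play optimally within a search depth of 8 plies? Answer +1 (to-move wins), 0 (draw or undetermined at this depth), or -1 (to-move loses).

ply 1, X at OX./XXO/O.. | (0,2)=-1→OXX/XXO/O..; (2,1)=+1→OX./XXO/OX.*; (2,2)=-1→OX./XXO/O.X
ply 2: OX./XXO/OX. is terminal -1 (O); from OX./XXO/O.. depth 8

value(OX./XXO/O.., X) = +1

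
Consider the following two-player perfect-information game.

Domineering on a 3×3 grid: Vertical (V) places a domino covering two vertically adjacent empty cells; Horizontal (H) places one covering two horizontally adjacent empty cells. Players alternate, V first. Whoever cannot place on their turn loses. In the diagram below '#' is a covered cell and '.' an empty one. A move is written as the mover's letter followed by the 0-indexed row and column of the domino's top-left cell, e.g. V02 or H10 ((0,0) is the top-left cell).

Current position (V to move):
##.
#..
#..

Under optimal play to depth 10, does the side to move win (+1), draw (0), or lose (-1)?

value(##./#../#.., V) = +1

ply 1, V at ##./#../#.. | V02=-1→###/#.#/#..; V11=+1→##./##./##.*; V12=+1→##./#.#/#.#
ply 2: ##./##./##. is terminal -1 (H); from ##./#../#.. depth 10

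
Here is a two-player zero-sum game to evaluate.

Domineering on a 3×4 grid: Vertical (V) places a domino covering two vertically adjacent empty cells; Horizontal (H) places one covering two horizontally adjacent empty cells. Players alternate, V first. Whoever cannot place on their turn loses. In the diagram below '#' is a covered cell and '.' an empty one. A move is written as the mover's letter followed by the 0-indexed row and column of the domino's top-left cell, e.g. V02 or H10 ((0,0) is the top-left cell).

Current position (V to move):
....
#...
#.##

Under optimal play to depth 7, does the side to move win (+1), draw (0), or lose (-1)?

value(..../#.../#.##, V) = +1

[..../#.../#.##] V move#1: V01:-1/.#../##../#.##, V02:+1/..#./#.#./#.##*, V03:-1/...#/#..#/#.##, V11:-1/..../##../####
[..#./#.#./#.##] H move#2: H00:-1/###./#.#./#.##*
[###./#.#./#.##] V move#3: V03:+1/####/#.##/#.##*, V11:+1/###./###./####
[####/#.##/#.##] end (terminal -1, H#4); searched ..../#.../#.## to 7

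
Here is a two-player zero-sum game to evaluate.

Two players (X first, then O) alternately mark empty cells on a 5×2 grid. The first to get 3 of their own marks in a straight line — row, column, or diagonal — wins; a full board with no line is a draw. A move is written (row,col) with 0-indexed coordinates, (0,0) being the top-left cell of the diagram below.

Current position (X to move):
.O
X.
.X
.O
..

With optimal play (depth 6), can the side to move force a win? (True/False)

X winning at [.O/X./.X/.O/..]: True

p1 X@[.O/X./.X/.O/..]: (0,0)[XO/X./.X/.O/..]+0 (1,1)[.O/XX/.X/.O/..]+0 (2,0)[.O/X./XX/.O/..]+1* (3,0)[.O/X./.X/XO/..]+0 (4,0)[.O/X./.X/.O/X.]+0 (4,1)[.O/X./.X/.O/.X]+0
p2 O@[.O/X./XX/.O/..]: (0,0)[OO/X./XX/.O/..]-1* (1,1)[.O/XO/XX/.O/..]-1 (3,0)[.O/X./XX/OO/..]-1 (4,0)[.O/X./XX/.O/O.]-1 (4,1)[.O/X./XX/.O/.O]-1
p3 X@[OO/X./XX/.O/..]: (1,1)[OO/XX/XX/.O/..]+0 (3,0)[OO/X./XX/XO/..]+1* (4,0)[OO/X./XX/.O/X.]+0 (4,1)[OO/X./XX/.O/.X]+0
p4 O@[OO/X./XX/XO/..] terminal -1; root [.O/X./.X/.O/..] d6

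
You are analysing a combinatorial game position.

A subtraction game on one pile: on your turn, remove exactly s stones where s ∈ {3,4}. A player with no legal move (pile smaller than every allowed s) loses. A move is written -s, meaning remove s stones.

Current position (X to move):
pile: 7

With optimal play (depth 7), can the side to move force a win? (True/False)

X winning at [7]: False

ply 1, X at 7 | -3=-1→4*; -4=-1→3
ply 2, O at 4 | -3=+1→1*; -4=+1→0
ply 3: 1 is terminal -1 (X); from 7 depth 7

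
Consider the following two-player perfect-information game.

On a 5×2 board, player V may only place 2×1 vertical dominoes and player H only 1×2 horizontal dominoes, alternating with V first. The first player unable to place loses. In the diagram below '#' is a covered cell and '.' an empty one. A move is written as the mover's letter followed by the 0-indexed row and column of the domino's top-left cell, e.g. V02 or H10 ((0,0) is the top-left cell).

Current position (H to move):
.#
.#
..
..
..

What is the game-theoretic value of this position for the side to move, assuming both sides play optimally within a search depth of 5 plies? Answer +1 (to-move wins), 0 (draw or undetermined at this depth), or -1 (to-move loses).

value(.#/.#/../../.., H) = +1

[.#/.#/../../..] H move#1: H20:-1/.#/.#/##/../.., H30:+1/.#/.#/../##/..*, H40:-1/.#/.#/../../##
[.#/.#/../##/..] V move#2: V00:-1/##/##/../##/..*, V10:-1/.#/##/#./##/..
[##/##/../##/..] H move#3: H20:+1/##/##/##/##/..*, H40:+1/##/##/../##/##
[##/##/##/##/..] end (terminal -1, V#4); searched .#/.#/../../.. to 5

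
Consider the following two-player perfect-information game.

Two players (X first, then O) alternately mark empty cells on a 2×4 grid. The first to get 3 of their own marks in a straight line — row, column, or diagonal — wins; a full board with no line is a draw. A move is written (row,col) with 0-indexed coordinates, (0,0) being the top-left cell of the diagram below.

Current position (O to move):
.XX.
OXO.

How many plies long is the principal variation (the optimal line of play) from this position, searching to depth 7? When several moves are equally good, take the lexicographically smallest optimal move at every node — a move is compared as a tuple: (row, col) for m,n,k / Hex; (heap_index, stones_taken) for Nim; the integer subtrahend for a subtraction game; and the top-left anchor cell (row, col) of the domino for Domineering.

PV length from [.XX./OXO.]: 2 plies

ply 1, O at .XX./OXO. | (0,0)=-1→OXX./OXO.*; (0,3)=-1→.XXO/OXO.; (1,3)=-1→.XX./OXOO
ply 2, X at OXX./OXO. | (0,3)=+1→OXXX/OXO.*; (1,3)=+0→OXX./OXOX
ply 3: OXXX/OXO. is terminal -1 (O); from .XX./OXO. depth 7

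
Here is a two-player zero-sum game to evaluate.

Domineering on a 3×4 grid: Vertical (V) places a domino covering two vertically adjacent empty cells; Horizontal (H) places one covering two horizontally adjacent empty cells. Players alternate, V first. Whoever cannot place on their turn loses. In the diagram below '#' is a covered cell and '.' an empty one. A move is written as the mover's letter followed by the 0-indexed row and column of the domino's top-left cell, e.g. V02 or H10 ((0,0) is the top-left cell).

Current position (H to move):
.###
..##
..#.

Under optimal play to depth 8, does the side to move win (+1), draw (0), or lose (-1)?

value(.###/..##/..#., H) = +1

ply 1, H at .###/..##/..#. | H10=+1→.###/####/..#.*; H20=-1→.###/..##/###.
ply 2: .###/####/..#. is terminal -1 (V); from .###/..##/..#. depth 8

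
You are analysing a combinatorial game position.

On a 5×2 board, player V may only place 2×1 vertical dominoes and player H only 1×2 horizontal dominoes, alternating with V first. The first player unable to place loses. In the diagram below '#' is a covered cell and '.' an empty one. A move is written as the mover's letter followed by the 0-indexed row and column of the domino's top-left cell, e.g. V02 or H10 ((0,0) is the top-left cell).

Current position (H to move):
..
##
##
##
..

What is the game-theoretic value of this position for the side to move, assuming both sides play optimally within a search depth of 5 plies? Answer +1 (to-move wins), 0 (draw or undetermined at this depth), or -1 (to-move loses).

value(../##/##/##/.., H) = +1

p1 H@[../##/##/##/..]: H00[##/##/##/##/..]+1* H40[../##/##/##/##]+1
p2 V@[##/##/##/##/..] terminal -1; root [../##/##/##/..] d5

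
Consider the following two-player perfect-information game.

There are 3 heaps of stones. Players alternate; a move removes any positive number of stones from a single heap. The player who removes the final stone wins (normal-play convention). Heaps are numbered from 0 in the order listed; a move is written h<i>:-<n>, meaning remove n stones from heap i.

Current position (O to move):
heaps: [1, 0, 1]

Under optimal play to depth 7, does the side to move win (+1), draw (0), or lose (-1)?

[(1,0,1)] O move#1: h0:-1:-1/(0,0,1)*, h2:-1:-1/(1,0,0)
[(0,0,1)] X move#2: h2:-1:+1/(0,0,0)*
[(0,0,0)] end (terminal -1, O#3); searched (1,0,1) to 7

value((1,0,1), O) = -1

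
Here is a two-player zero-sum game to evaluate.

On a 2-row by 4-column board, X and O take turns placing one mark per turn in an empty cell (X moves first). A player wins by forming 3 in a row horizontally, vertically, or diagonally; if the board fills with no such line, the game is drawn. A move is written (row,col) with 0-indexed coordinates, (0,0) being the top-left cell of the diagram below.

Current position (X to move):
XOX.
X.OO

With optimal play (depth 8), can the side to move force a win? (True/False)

ply 1, X at XOX./X.OO | (0,3)=-1→XOXX/X.OO; (1,1)=+0→XOX./XXOO*
ply 2, O at XOX./XXOO | (0,3)=+0→XOXO/XXOO*
ply 3: XOXO/XXOO is terminal +0 (X); from XOX./X.OO depth 8

X winning at [XOX./X.OO]: False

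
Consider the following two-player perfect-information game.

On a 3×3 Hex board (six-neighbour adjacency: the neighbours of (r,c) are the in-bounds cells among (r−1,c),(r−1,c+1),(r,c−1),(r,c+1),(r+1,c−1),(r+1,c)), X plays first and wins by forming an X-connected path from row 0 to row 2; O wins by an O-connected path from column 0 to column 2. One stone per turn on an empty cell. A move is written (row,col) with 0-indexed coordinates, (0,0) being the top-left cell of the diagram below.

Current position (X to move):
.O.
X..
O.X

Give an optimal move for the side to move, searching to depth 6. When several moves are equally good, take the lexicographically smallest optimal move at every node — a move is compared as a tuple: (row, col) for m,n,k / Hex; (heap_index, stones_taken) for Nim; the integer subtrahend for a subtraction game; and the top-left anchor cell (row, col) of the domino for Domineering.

X's best at [.O./X../O.X]: (1,1)

ply 1, X at .O./X../O.X | (0,0)=-1→XO./X../O.X; (0,2)=-1→.OX/X../O.X; (1,1)=+1→.O./XX./O.X*; (1,2)=-1→.O./X.X/O.X; (2,1)=-1→.O./X../OXX
ply 2, O at .O./XX./O.X | (0,0)=-1→OO./XX./O.X*; (0,2)=-1→.OO/XX./O.X; (1,2)=-1→.O./XXO/O.X; (2,1)=-1→.O./XX./OOX
ply 3, X at OO./XX./O.X | (0,2)=+1→OOX/XX./O.X*; (1,2)=-1→OO./XXX/O.X; (2,1)=-1→OO./XX./OXX
ply 4, O at OOX/XX./O.X | (1,2)=-1→OOX/XXO/O.X*; (2,1)=-1→OOX/XX./OOX
ply 5, X at OOX/XXO/O.X | (2,1)=+1→OOX/XXO/OXX*
ply 6: OOX/XXO/OXX is terminal -1 (O); from .O./X../O.X depth 6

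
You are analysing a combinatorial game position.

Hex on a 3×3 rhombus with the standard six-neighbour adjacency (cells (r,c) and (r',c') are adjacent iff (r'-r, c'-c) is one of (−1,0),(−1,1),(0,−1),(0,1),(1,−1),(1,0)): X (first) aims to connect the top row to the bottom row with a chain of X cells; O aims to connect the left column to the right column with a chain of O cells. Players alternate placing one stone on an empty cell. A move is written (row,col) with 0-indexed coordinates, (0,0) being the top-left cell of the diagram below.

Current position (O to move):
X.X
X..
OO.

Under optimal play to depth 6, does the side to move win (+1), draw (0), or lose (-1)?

value(X.X/X../OO., O) = +1

ply 1, O at X.X/X../OO. | (0,1)=+1→XOX/X../OO.*; (1,1)=+1→X.X/XO./OO.; (1,2)=+1→X.X/X.O/OO.; (2,2)=+1→X.X/X../OOO
ply 2, X at XOX/X../OO. | (1,1)=-1→XOX/XX./OO.*; (1,2)=-1→XOX/X.X/OO.; (2,2)=-1→XOX/X../OOX
ply 3, O at XOX/XX./OO. | (1,2)=+1→XOX/XXO/OO.*; (2,2)=+1→XOX/XX./OOO
ply 4: XOX/XXO/OO. is terminal -1 (X); from X.X/X../OO. depth 6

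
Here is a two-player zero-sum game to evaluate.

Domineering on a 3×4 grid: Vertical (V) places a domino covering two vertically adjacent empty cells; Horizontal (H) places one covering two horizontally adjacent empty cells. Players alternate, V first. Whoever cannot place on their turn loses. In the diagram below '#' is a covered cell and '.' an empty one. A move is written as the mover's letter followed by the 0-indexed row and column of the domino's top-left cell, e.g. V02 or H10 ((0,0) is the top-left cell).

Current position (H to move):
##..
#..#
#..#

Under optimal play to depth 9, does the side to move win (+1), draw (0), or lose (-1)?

value(##../#..#/#..#, H) = +1

[##../#..#/#..#] H move#1: H02:-1/####/#..#/#..#, H11:+1/##../####/#..#*, H21:-1/##../#..#/####
[##../####/#..#] end (terminal -1, V#2); searched ##../#..#/#..# to 9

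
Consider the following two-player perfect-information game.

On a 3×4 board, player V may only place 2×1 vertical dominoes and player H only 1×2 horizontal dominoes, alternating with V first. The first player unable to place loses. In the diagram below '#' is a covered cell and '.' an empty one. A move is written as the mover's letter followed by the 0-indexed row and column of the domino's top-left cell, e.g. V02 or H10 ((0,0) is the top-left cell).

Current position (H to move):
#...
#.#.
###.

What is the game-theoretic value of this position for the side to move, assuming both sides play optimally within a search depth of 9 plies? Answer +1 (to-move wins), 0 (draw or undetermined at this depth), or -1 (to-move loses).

[#.../#.#./###.] H move#1: H01:-1/###./#.#./###.*, H02:-1/#.##/#.#./###.
[###./#.#./###.] V move#2: V03:+1/####/#.##/###.*, V13:+1/###./#.##/####
[####/#.##/###.] end (terminal -1, H#3); searched #.../#.#./###. to 9

value(#.../#.#./###., H) = -1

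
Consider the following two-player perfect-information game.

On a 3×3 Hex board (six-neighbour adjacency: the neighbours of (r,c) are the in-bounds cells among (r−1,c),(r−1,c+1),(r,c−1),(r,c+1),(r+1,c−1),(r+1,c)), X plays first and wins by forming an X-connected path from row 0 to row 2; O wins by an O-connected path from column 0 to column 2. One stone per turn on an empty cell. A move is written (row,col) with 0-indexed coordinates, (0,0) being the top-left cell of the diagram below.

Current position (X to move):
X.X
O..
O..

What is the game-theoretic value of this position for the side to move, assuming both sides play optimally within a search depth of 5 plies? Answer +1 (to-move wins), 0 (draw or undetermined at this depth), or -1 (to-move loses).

ply 1, X at X.X/O../O.. | (0,1)=-1→XXX/O../O..; (1,1)=-1→X.X/OX./O..; (1,2)=+1→X.X/O.X/O..*; (2,1)=+1→X.X/O../OX.; (2,2)=-1→X.X/O../O.X
ply 2, O at X.X/O.X/O.. | (0,1)=-1→XOX/O.X/O..*; (1,1)=-1→X.X/OOX/O..; (2,1)=-1→X.X/O.X/OO.; (2,2)=-1→X.X/O.X/O.O
ply 3, X at XOX/O.X/O.. | (1,1)=+1→XOX/OXX/O..*; (2,1)=+1→XOX/O.X/OX.; (2,2)=+1→XOX/O.X/O.X
ply 4, O at XOX/OXX/O.. | (2,1)=-1→XOX/OXX/OO.*; (2,2)=-1→XOX/OXX/O.O
ply 5, X at XOX/OXX/OO. | (2,2)=+1→XOX/OXX/OOX*
ply 6: XOX/OXX/OOX is terminal -1 (O); from X.X/O../O.. depth 5

value(X.X/O../O.., X) = +1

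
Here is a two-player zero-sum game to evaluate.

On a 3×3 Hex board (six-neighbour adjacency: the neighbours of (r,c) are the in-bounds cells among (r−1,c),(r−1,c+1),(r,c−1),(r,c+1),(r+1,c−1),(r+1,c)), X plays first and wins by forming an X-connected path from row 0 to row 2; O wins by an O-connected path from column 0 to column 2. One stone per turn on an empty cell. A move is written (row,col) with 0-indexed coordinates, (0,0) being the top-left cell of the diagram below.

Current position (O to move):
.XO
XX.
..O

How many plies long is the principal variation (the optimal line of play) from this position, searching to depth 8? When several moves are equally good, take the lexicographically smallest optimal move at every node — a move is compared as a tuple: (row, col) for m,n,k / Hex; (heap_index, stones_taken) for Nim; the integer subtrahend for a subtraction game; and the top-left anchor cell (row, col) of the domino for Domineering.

PV length from [.XO/XX./..O]: 4 plies

p1 O@[.XO/XX./..O]: (0,0)[OXO/XX./..O]-1* (1,2)[.XO/XXO/..O]-1 (2,0)[.XO/XX./O.O]-1 (2,1)[.XO/XX./.OO]-1
p2 X@[OXO/XX./..O]: (1,2)[OXO/XXX/..O]+1* (2,0)[OXO/XX./X.O]+1 (2,1)[OXO/XX./.XO]+1
p3 O@[OXO/XXX/..O]: (2,0)[OXO/XXX/O.O]-1* (2,1)[OXO/XXX/.OO]-1
p4 X@[OXO/XXX/O.O]: (2,1)[OXO/XXX/OXO]+1*
p5 O@[OXO/XXX/OXO] terminal -1; root [.XO/XX./..O] d8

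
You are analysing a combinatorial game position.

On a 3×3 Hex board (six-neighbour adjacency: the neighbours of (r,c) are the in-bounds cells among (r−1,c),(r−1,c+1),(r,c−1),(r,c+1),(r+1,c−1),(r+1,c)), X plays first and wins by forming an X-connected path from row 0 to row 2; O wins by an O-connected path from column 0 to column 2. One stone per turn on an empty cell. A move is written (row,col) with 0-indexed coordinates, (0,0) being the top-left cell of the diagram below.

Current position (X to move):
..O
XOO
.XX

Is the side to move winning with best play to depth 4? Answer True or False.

X winning at [..O/XOO/.XX]: True

p1 X@[..O/XOO/.XX]: (0,0)[X.O/XOO/.XX]-1 (0,1)[.XO/XOO/.XX]-1 (2,0)[..O/XOO/XXX]+1*
p2 O@[..O/XOO/XXX]: (0,0)[O.O/XOO/XXX]-1* (0,1)[.OO/XOO/XXX]-1
p3 X@[O.O/XOO/XXX]: (0,1)[OXO/XOO/XXX]+1*
p4 O@[OXO/XOO/XXX] terminal -1; root [..O/XOO/.XX] d4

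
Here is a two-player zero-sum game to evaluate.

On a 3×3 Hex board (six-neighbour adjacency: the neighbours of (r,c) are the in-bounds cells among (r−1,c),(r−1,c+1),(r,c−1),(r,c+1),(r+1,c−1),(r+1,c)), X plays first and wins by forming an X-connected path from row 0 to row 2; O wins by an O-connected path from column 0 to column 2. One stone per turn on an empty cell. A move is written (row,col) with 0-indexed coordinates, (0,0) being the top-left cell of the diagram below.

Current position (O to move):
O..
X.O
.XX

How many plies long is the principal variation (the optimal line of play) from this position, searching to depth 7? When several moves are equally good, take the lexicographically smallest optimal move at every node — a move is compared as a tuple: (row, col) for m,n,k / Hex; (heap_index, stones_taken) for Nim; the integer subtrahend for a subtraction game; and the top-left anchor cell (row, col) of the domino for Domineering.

PV length from [O../X.O/.XX]: 3 plies

p1 O@[O../X.O/.XX]: (0,1)[OO./X.O/.XX]+1* (0,2)[O.O/X.O/.XX]-1 (1,1)[O../XOO/.XX]+1 (2,0)[O../X.O/OXX]-1
p2 X@[OO./X.O/.XX]: (0,2)[OOX/X.O/.XX]-1* (1,1)[OO./XXO/.XX]-1 (2,0)[OO./X.O/XXX]-1
p3 O@[OOX/X.O/.XX]: (1,1)[OOX/XOO/.XX]+1* (2,0)[OOX/X.O/OXX]-1
p4 X@[OOX/XOO/.XX] terminal -1; root [O../X.O/.XX] d7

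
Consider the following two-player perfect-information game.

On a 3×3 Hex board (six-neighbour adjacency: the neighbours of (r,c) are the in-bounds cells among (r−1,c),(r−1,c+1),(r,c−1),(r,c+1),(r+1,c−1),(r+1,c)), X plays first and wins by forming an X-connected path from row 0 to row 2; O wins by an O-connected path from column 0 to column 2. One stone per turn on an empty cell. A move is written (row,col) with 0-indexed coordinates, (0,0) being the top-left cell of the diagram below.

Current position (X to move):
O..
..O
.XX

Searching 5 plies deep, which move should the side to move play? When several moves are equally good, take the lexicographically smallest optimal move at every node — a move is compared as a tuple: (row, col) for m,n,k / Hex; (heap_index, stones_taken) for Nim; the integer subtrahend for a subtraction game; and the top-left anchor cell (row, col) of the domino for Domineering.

X's best at [O../..O/.XX]: (1,1)

[O../..O/.XX] X move#1: (0,1):-1/OX./..O/.XX, (0,2):-1/O.X/..O/.XX, (1,0):-1/O../X.O/.XX, (1,1):+1/O../.XO/.XX*, (2,0):-1/O../..O/XXX
[O../.XO/.XX] O move#2: (0,1):-1/OO./.XO/.XX*, (0,2):-1/O.O/.XO/.XX, (1,0):-1/O../OXO/.XX, (2,0):-1/O../.XO/OXX
[OO./.XO/.XX] X move#3: (0,2):+1/OOX/.XO/.XX*, (1,0):-1/OO./XXO/.XX, (2,0):-1/OO./.XO/XXX
[OOX/.XO/.XX] end (terminal -1, O#4); searched O../..O/.XX to 5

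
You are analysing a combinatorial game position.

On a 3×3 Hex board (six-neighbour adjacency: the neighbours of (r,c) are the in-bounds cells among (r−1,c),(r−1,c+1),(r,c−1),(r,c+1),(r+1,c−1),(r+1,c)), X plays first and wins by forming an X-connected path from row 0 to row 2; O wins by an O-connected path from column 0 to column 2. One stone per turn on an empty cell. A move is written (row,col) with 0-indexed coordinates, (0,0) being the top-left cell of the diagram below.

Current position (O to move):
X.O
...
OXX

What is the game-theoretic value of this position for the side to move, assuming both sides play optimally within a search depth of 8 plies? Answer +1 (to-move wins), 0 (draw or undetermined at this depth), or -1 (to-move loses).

value(X.O/.../OXX, O) = +1

ply 1, O at X.O/.../OXX | (0,1)=+1→XOO/.../OXX*; (1,0)=+1→X.O/O../OXX; (1,1)=+1→X.O/.O./OXX; (1,2)=-1→X.O/..O/OXX
ply 2, X at XOO/.../OXX | (1,0)=-1→XOO/X../OXX*; (1,1)=-1→XOO/.X./OXX; (1,2)=-1→XOO/..X/OXX
ply 3, O at XOO/X../OXX | (1,1)=+1→XOO/XO./OXX*; (1,2)=-1→XOO/X.O/OXX
ply 4: XOO/XO./OXX is terminal -1 (X); from X.O/.../OXX depth 8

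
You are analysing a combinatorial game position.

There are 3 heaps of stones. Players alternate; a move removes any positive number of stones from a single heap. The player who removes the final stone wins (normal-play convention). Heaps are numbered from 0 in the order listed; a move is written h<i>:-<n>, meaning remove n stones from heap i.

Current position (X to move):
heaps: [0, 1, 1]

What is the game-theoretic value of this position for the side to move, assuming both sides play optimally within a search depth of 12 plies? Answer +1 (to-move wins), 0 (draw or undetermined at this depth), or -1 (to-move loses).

ply 1, X at (0,1,1) | h1:-1=-1→(0,0,1)*; h2:-1=-1→(0,1,0)
ply 2, O at (0,0,1) | h2:-1=+1→(0,0,0)*
ply 3: (0,0,0) is terminal -1 (X); from (0,1,1) depth 12

value((0,1,1), X) = -1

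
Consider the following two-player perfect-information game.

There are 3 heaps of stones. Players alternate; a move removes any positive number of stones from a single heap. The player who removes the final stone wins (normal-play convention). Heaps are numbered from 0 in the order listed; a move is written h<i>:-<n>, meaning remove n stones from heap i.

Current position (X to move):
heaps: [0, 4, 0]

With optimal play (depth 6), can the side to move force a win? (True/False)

X winning at [(0,4,0)]: True

p1 X@[(0,4,0)]: h1:-1[(0,3,0)]-1 h1:-2[(0,2,0)]-1 h1:-3[(0,1,0)]-1 h1:-4[(0,0,0)]+1*
p2 O@[(0,0,0)] terminal -1; root [(0,4,0)] d6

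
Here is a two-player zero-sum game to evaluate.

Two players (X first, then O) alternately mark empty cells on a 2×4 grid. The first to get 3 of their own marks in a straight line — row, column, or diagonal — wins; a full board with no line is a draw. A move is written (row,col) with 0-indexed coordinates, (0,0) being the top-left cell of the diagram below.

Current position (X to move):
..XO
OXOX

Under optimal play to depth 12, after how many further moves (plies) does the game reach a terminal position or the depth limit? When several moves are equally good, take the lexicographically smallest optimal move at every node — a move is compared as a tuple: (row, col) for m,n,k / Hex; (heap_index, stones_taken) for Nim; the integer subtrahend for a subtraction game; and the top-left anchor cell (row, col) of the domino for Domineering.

PV length from [..XO/OXOX]: 2 plies

p1 X@[..XO/OXOX]: (0,0)[X.XO/OXOX]+0* (0,1)[.XXO/OXOX]+0
p2 O@[X.XO/OXOX]: (0,1)[XOXO/OXOX]+0*
p3 X@[XOXO/OXOX] terminal +0; root [..XO/OXOX] d12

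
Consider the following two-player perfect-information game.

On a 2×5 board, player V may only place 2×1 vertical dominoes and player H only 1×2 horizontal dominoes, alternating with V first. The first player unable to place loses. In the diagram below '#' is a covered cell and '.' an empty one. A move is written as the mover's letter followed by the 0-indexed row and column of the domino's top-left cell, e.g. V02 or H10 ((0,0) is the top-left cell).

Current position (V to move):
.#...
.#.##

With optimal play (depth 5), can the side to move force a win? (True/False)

ply 1, V at .#.../.#.## | V00=-1→##.../##.##; V02=+1→.##../.####*
ply 2, H at .##../.#### | H03=-1→.####/.####*
ply 3, V at .####/.#### | V00=+1→#####/#####*
ply 4: #####/##### is terminal -1 (H); from .#.../.#.## depth 5

V winning at [.#.../.#.##]: True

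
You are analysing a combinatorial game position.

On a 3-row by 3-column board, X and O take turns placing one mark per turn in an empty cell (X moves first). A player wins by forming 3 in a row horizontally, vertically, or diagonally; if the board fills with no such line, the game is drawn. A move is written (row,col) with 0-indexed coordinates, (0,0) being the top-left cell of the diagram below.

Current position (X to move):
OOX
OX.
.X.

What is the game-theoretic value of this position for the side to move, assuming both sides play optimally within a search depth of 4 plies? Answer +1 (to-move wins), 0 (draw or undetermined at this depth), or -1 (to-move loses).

value(OOX/OX./.X., X) = +1

[OOX/OX./.X.] X move#1: (1,2):-1/OOX/OXX/.X., (2,0):+1/OOX/OX./XX.*, (2,2):-1/OOX/OX./.XX
[OOX/OX./XX.] end (terminal -1, O#2); searched OOX/OX./.X. to 4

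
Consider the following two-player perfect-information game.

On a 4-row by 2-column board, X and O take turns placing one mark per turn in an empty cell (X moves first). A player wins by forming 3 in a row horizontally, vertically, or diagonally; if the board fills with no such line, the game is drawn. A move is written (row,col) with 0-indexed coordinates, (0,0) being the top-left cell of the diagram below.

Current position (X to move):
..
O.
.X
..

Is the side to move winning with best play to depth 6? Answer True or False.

ply 1, X at ../O./.X/.. | (0,0)=+0→X./O./.X/..; (0,1)=+0→.X/O./.X/..; (1,1)=+1→../OX/.X/..*; (2,0)=+0→../O./XX/..; (3,0)=+0→../O./.X/X.; (3,1)=+0→../O./.X/.X
ply 2, O at ../OX/.X/.. | (0,0)=-1→O./OX/.X/..*; (0,1)=-1→.O/OX/.X/..; (2,0)=-1→../OX/OX/..; (3,0)=-1→../OX/.X/O.; (3,1)=-1→../OX/.X/.O
ply 3, X at O./OX/.X/.. | (0,1)=+1→OX/OX/.X/..*; (2,0)=+1→O./OX/XX/..; (3,0)=-1→O./OX/.X/X.; (3,1)=+1→O./OX/.X/.X
ply 4: OX/OX/.X/.. is terminal -1 (O); from ../O./.X/.. depth 6

X winning at [../O./.X/..]: True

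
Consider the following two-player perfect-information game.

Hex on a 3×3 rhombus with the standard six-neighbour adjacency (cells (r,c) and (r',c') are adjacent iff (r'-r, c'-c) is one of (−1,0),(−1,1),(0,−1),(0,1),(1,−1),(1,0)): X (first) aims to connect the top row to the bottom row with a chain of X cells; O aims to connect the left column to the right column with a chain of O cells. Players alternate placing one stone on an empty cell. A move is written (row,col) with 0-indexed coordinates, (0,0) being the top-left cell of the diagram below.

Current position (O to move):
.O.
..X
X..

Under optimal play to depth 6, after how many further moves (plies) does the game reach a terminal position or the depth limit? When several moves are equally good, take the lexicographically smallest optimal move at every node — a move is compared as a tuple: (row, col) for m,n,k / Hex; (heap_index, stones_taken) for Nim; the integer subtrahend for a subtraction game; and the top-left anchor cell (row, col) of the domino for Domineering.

ply 1, O at .O./..X/X.. | (0,0)=-1→OO./..X/X..; (0,2)=+1→.OO/..X/X..*; (1,0)=-1→.O./O.X/X..; (1,1)=-1→.O./.OX/X..; (2,1)=-1→.O./..X/XO.; (2,2)=-1→.O./..X/X.O
ply 2, X at .OO/..X/X.. | (0,0)=-1→XOO/..X/X..*; (1,0)=-1→.OO/X.X/X..; (1,1)=-1→.OO/.XX/X..; (2,1)=-1→.OO/..X/XX.; (2,2)=-1→.OO/..X/X.X
ply 3, O at XOO/..X/X.. | (1,0)=+1→XOO/O.X/X..*; (1,1)=-1→XOO/.OX/X..; (2,1)=-1→XOO/..X/XO.; (2,2)=-1→XOO/..X/X.O
ply 4: XOO/O.X/X.. is terminal -1 (X); from .O./..X/X.. depth 6

PV length from [.O./..X/X..]: 3 plies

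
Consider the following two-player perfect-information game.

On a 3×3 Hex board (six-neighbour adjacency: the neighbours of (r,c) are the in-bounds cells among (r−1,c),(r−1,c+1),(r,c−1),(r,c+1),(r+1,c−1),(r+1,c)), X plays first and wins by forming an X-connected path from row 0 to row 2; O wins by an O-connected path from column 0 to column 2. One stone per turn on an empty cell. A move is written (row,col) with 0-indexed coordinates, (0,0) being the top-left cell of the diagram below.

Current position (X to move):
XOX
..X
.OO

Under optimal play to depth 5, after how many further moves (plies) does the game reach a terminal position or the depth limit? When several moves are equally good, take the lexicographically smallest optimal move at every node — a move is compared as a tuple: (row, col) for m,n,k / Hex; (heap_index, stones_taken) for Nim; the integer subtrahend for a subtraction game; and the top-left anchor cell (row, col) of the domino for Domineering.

PV length from [XOX/..X/.OO]: 3 plies

p1 X@[XOX/..X/.OO]: (1,0)[XOX/X.X/.OO]-1 (1,1)[XOX/.XX/.OO]-1 (2,0)[XOX/..X/XOO]+1*
p2 O@[XOX/..X/XOO]: (1,0)[XOX/O.X/XOO]-1* (1,1)[XOX/.OX/XOO]-1
p3 X@[XOX/O.X/XOO]: (1,1)[XOX/OXX/XOO]+1*
p4 O@[XOX/OXX/XOO] terminal -1; root [XOX/..X/.OO] d5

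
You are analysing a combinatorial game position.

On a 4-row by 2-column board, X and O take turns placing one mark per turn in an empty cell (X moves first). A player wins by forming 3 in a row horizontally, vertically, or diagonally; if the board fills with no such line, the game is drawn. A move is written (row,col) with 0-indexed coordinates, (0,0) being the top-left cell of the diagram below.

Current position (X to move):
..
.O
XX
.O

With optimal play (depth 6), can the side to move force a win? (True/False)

X winning at [../.O/XX/.O]: True

[../.O/XX/.O] X move#1: (0,0):+0/X./.O/XX/.O, (0,1):+0/.X/.O/XX/.O, (1,0):+1/../XO/XX/.O*, (3,0):+0/../.O/XX/XO
[../XO/XX/.O] O move#2: (0,0):-1/O./XO/XX/.O*, (0,1):-1/.O/XO/XX/.O, (3,0):-1/../XO/XX/OO
[O./XO/XX/.O] X move#3: (0,1):+0/OX/XO/XX/.O, (3,0):+1/O./XO/XX/XO*
[O./XO/XX/XO] end (terminal -1, O#4); searched ../.O/XX/.O to 6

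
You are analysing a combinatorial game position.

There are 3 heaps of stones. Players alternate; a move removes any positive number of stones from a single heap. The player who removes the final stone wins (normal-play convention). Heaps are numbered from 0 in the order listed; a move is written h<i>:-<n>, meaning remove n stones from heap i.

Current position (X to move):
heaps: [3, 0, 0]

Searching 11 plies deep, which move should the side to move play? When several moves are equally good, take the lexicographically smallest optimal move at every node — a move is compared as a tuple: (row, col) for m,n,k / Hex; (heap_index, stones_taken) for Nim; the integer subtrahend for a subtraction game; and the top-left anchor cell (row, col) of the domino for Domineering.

ply 1, X at (3,0,0) | h0:-1=-1→(2,0,0); h0:-2=-1→(1,0,0); h0:-3=+1→(0,0,0)*
ply 2: (0,0,0) is terminal -1 (O); from (3,0,0) depth 11

X's best at [(3,0,0)]: h0:-3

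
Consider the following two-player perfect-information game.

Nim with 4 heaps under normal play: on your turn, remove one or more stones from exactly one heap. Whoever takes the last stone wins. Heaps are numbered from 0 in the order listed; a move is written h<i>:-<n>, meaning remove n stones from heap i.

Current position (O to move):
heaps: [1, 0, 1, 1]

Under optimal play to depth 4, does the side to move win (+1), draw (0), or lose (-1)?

value((1,0,1,1), O) = +1

ply 1, O at (1,0,1,1) | h0:-1=+1→(0,0,1,1)*; h2:-1=+1→(1,0,0,1); h3:-1=+1→(1,0,1,0)
ply 2, X at (0,0,1,1) | h2:-1=-1→(0,0,0,1)*; h3:-1=-1→(0,0,1,0)
ply 3, O at (0,0,0,1) | h3:-1=+1→(0,0,0,0)*
ply 4: (0,0,0,0) is terminal -1 (X); from (1,0,1,1) depth 4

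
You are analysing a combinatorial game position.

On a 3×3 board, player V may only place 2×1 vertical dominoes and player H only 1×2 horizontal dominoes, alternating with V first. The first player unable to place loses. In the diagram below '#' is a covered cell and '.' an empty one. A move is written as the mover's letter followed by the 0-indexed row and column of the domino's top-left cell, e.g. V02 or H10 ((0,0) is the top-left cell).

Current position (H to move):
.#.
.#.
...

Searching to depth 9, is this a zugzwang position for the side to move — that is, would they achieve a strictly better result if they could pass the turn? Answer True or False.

zugzwang(.#./.#./..., H) = False

ply 1, H at .#./.#./... | H20=-1→.#./.#./##.*; H21=-1→.#./.#./.##
ply 2, V at .#./.#./##. | V00=+1→##./##./##.*; V02=+1→.##/.##/##.; V12=+1→.#./.##/###
ply 3: ##./##./##. is terminal -1 (H); from .#./.#./... depth 9
suppose H passes — search the same position with V to move:
pass> ply 1, V at .#./.#./... | V00=+1→##./##./...*; V02=+1→.##/.##/...; V10=+1→.#./##./#..; V12=+1→.#./.##/..#
pass> ply 2, H at ##./##./... | H20=-1→##./##./##.*; H21=-1→##./##./.##
pass> ply 3, V at ##./##./##. | V02=+1→###/###/##.*; V12=+1→##./###/###
pass> ply 4: ###/###/##. is terminal -1 (H); from .#./.#./... depth 9
for H: play -1, pass -1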